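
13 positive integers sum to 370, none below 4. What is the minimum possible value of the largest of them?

Some value must be at least ⌈370/13⌉ = 29, since 13 × 28 = 364 < 370.
Equality holds with 6 values of 29 and 7 values of 28.

29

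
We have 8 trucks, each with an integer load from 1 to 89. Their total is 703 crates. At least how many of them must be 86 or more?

Suppose at most 8 − j of them reach 86; then j values are ≤ 85 and the rest ≤ 89.
The total is then ≤ 85·j + 89·(8 − j) = 712 − 4j. For this to be ≥ 703 we need j ≤ 2, so at least 8 − 2 = 6 must reach 86.
Exactly 6 works: 6 values at 89 and 2 at 85 total 704; lower one of the high values by 1 (still ≥ 86) to hit 703.

6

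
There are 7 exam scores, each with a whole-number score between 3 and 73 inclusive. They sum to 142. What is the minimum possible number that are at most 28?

3

If only k of them are at most 28, the other 7 − k are at least 29, so the total is at least (7 − k)·29 + k·3.
This is ≤ 142, so (7 − k)·29 + 3k ≤ 142, which gives k ≥ 3.
Exactly 3 works: 3 values at 3 and 4 at 29 total 125; raise one of the low values by 17 (still ≤ 28) to hit 142.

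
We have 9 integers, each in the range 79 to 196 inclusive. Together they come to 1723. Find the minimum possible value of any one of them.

155

Minimizing one value means maximizing the remaining 8.
The other 8 contribute at most 8 × 196 = 1568, leaving at least 1723 − 1568 = 155.
Since 155 ≥ 79, this is achievable: one at 155 and 8 at 196.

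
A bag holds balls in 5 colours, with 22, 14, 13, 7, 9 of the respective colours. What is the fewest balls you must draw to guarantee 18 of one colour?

In the worst case you take as many as possible of each colour without reaching 18: 17 + 14 + 13 + 7 + 9 = 60.
The next one must give 18 of some colour, so 60 + 1 = 61.

61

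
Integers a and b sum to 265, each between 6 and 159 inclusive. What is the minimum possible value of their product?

16854

For a fixed sum, ab is smallest when a and b are as far apart as possible.
The extreme feasible split is a = 106, b = 159, giving ab = 16854.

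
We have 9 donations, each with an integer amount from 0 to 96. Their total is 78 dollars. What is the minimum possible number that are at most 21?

If only k of them are at most 21, the other 9 − k are at least 22, so the total is at least (9 − k)·22 + k·0.
This is ≤ 78, so (9 − k)·22 + 0k ≤ 78, which gives k ≥ 6.
Exactly 6 works: 6 values at 0 and 3 at 22 total 66; raise one of the low values by 12 (still ≤ 21) to hit 78.

6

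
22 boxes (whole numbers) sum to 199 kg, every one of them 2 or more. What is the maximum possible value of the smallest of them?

9

The average is 199/22 < 10, so some value is ≤ 9.
Achievable: 21 of them at 9 and 1 at 10 total 199.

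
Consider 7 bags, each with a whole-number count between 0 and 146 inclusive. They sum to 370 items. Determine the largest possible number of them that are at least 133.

If k of the values are ≥ 133, the total is ≥ 133k + 0(7 − k).
Setting 133k + 0(7 − k) ≤ 370 gives 133k ≤ 370, so k ≤ 2.
k = 2 is achieved by 2 values at 133 and 5 at 0, total 266; add 104 to one value (staying below 133) to reach 370.

2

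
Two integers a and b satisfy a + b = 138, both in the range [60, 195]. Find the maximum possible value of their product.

4761

With a + b fixed, ab peaks when the two are closest together.
Taking a = 69 and b = 69 (both in [60, 195]) gives ab = 4761.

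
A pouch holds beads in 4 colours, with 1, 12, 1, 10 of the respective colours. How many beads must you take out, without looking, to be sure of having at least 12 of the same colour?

24

In the worst case you take as many as possible of each colour without reaching 12: 1 + 11 + 1 + 10 = 23.
The next one must give 12 of some colour, so 23 + 1 = 24.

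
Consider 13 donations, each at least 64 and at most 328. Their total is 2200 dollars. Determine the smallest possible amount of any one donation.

64

To make one donation as small as possible, make the other 12 as large as possible.
The other 12 can take up 12 × 328 = 3936 ≥ 2200 − 64, so one donation can sit at its floor of 64.
Achievable: one at 64 and the other 12 totalling 2136, which fits since 12 × 64 ≤ 2136 ≤ 12 × 328.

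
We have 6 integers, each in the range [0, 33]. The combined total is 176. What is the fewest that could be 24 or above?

4

If only k of them are at least 24, the other 6 − k are at most 23, so the total is at most k·33 + (6 − k)·23.
This must reach 176, so k·33 + (6 − k)·23 ≥ 176, giving k ≥ 4.
Exactly 4 works: 4 values at 33 and 2 at 23 total 178; lower one of the high values by 2 (still ≥ 24) to hit 176.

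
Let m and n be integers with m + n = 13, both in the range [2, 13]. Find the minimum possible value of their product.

Since m + n is fixed, pushing one of them to its bound minimizes the product.
At the endpoint m = 2, n = 13 − 2 = 11, so mn = 2 × 11 = 22.

22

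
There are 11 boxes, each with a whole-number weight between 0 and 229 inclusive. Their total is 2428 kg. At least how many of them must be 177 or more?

10

If only k of them are at least 177, the other 11 − k are at most 176, so the total is at most k·229 + (11 − k)·176.
This must reach 2428, so k·229 + (11 − k)·176 ≥ 2428, giving k ≥ 10.
Exactly 10 works: 10 values at 229 and 1 at 176 total 2466; lower one of the high values by 38 (still ≥ 177) to hit 2428.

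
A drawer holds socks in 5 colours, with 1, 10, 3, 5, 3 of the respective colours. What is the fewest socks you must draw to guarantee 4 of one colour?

In the worst case you take as many as possible of each colour without reaching 4: 1 + 3 + 3 + 3 + 3 = 13.
The next one must give 4 of some colour, so 13 + 1 = 14.

14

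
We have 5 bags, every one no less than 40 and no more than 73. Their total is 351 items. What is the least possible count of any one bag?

59

To make one bag as small as possible, make the other 4 as large as possible.
The other 4 contribute at most 4 × 73 = 292, leaving at least 351 − 292 = 59.
Since 59 ≥ 40, this is achievable: one at 59 and 4 at 73.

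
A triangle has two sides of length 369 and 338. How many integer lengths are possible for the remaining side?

675

The triangle inequality gives |369 − 338| < c < 369 + 338, i.e. 31 < c < 707.
So c can be any integer from 32 to 706: 675 values.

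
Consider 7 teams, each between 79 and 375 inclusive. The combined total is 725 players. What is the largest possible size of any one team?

To make one team as large as possible, make the other 6 as small as possible.
The other 6 contribute at least 6 × 79 = 474, leaving at most 725 − 474 = 251.
Since 251 ≤ 375, this is achievable: one at 251 and 6 at 79.

251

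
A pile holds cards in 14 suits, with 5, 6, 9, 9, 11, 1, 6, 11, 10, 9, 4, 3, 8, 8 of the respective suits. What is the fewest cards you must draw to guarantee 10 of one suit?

96

In the worst case you take as many as possible of each suit without reaching 10: 5 + 6 + 9 + 9 + 9 + 1 + 6 + 9 + 9 + 9 + 4 + 3 + 8 + 8 = 95.
The next one must give 10 of some suit, so 95 + 1 = 96.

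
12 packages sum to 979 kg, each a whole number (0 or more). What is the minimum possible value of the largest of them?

If every one of the 12 were at most 81, the total would be at most 12 × 81 = 972 < 979.
Taking 5 copies of 81 and 7 copies of 82 gives exactly 979, so 82 is attained.

82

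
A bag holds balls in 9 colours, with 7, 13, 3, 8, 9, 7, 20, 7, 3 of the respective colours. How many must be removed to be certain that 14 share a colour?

71

In the worst case you take as many as possible of each colour without reaching 14: 7 + 13 + 3 + 8 + 9 + 7 + 13 + 7 + 3 = 70.
The next one must give 14 of some colour, so 70 + 1 = 71.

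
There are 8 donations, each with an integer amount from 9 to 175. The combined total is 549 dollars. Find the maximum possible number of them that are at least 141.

Suppose k of them are at least 141. Those contribute at least 141 each and the other 8 − k at least 9 each.
So the total is at least 141k + 9(8 − k) = 72 + 132k. This must be ≤ 549, giving k ≤ 3.
k = 3 is achieved by 3 values at 141 and 5 at 9, total 468; add 81 to one value (staying below 141) to reach 549.

3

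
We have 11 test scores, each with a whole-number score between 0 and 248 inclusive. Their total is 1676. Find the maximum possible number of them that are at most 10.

4

Each value at 10 or below falls at least 248 − 10 = 238 short of the ceiling 248.
The ceiling total is 11 × 248 = 2728, and we need 1676, so at most ⌊(2728 − 1676)/238⌋ = 4 can be that low.
k = 4 is achieved by 4 values at 10 and 7 at 248, total 1776; lower one of the 248's by 100 (still > 10) to reach 1676.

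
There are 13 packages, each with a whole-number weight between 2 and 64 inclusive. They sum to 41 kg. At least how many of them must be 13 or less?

Let j be the number exceeding 13. Then the total is ≥ 14·j + 2·(13 − j) = 26 + 12j.
So 12j ≤ 15 and j ≤ 1; hence at least 13 − 1 = 12 are ≤ 13.
Exactly 12 works: 12 values at 2 and 1 at 14 total 38; raise one of the low values by 3 (still ≤ 13) to hit 41.

12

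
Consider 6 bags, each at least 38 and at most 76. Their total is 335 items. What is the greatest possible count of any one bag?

Maximizing one value means minimizing the remaining 5.
The other 5 contribute at least 5 × 38 = 190, leaving at most 335 − 190 = 145.
But each bag is capped at 76, so the maximum is 76.
Achievable: one at 76 and the other 5 totalling 259, which fits since 5 × 38 ≤ 259 ≤ 5 × 76.

76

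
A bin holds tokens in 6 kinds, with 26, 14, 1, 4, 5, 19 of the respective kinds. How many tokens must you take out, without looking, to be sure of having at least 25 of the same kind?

68

In the worst case you take as many as possible of each kind without reaching 25: 24 + 14 + 1 + 4 + 5 + 19 = 67.
The next one must give 25 of some kind, so 67 + 1 = 68.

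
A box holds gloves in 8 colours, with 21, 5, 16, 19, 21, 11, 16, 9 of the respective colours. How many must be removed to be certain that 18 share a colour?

In the worst case you take as many as possible of each colour without reaching 18: 17 + 5 + 16 + 17 + 17 + 11 + 16 + 9 = 108.
The next one must give 18 of some colour, so 108 + 1 = 109.

109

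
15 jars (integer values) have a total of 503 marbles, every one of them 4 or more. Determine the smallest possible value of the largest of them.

34

The average is 503/15 > 33, so not all 15 can be 33 or less; the largest is ≥ 34.
Taking 7 copies of 33 and 8 copies of 34 gives exactly 503, so 34 is attained.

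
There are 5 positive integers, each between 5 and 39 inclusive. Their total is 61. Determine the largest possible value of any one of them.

To make one integer as large as possible, make the other 4 as small as possible.
The other 4 contribute at least 4 × 5 = 20, leaving at most 61 − 20 = 41.
But each integer is capped at 39, so the maximum is 39.
Achievable: one at 39 and the other 4 totalling 22, which fits since 4 × 5 ≤ 22 ≤ 4 × 39.

39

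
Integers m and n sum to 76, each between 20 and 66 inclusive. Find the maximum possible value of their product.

1444

With m + n fixed, mn peaks when the two are closest together.
Taking m = 38 and n = 38 (both in [20, 66]) gives mn = 1444.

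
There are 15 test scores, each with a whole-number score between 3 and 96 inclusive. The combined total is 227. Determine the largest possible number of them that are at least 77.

2

If k of the values are ≥ 77, the total is ≥ 77k + 3(15 − k).
Setting 77k + 3(15 − k) ≤ 227 gives 74k ≤ 182, so k ≤ 2.
k = 2 is achieved by 2 values at 77 and 13 at 3, total 193; add 34 to one value (staying below 77) to reach 227.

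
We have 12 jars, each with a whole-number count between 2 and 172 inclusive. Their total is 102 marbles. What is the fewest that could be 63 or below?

Each value above 63 is at least 64, contributing at least 64 − 2 = 62 above the floor 2.
The sum exceeds the floor total 24 by 78, so at most ⌊78/62⌋ = 1 exceed 63, and at least 11 are ≤ 63.
Exactly 11 works: 11 values at 2 and 1 at 64 total 86; raise one of the low values by 16 (still ≤ 63) to hit 102.

11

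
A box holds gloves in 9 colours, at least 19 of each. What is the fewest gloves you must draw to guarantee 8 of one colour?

In the worst case you draw 7 of each of the 9 colours: 9 × 7 = 63.
One more forces 8 of some colour, so 63 + 1 = 64.

64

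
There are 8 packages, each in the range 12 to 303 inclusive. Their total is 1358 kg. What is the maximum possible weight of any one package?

To make one package as large as possible, make the other 7 as small as possible.
The other 7 contribute at least 7 × 12 = 84, leaving at most 1358 − 84 = 1274.
But each package is capped at 303, so the maximum is 303.
Achievable: one at 303 and the other 7 totalling 1055, which fits since 7 × 12 ≤ 1055 ≤ 7 × 303.

303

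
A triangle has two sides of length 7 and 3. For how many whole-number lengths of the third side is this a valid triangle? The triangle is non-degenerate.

5

The triangle inequality gives |7 − 3| < c < 7 + 3, i.e. 4 < c < 10.
So c can be any integer from 5 to 9: 5 values.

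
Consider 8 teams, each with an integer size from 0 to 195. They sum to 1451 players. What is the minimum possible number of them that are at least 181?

1

If only k of them are at least 181, the other 8 − k are at most 180, so the total is at most k·195 + (8 − k)·180.
This must reach 1451, so k·195 + (8 − k)·180 ≥ 1451, giving k ≥ 1.
Exactly 1 works: 1 value at 195 and 7 at 180 total 1455; lower one of the high values by 4 (still ≥ 181) to hit 1451.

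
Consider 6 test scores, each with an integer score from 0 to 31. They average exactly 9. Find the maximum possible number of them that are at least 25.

2

The total is 6 × 9 = 54.
Suppose k of them are at least 25. Those contribute at least 25 each and the other 6 − k at least 0 each.
So the total is at least 25k + 0(6 − k) = 0 + 25k. This must be ≤ 54, giving k ≤ 2.
k = 2 is achieved by 2 values at 25 and 4 at 0, total 50; add 4 to one value (staying below 25) to reach 54.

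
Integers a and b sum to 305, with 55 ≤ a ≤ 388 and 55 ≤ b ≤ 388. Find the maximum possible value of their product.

With a + b fixed, ab peaks when the two are closest together.
Taking a = 152 and b = 153 (both in [55, 388]) gives ab = 23256.

23256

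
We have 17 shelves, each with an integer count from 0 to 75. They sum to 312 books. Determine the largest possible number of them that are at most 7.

14

Suppose k of them are at most 7. Those contribute at most 7 each and the rest at most 75 each.
So the total is at most 7k + 75(17 − k) = 1275 − 68k. This must still be ≥ 312, so k ≤ 14.
k = 14 is achieved by 14 values at 7 and 3 at 75, total 323; lower one of the 75's by 11 (still > 7) to reach 312.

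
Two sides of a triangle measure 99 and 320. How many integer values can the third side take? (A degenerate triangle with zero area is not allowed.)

197

The triangle inequality gives |99 − 320| < c < 99 + 320, i.e. 221 < c < 419.
So c can be any integer from 222 to 418: 197 values.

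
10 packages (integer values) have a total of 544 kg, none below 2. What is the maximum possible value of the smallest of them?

54

The average is 544/10 < 55, so some value is ≤ 54.
Taking 6 copies of 54 and 4 copies of 55 gives exactly 544, so 54 is attained.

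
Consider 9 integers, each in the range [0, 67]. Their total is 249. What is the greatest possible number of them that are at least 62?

With k values at 62 or above and the rest at least 0, the sum is at least 0 + 62k.
Since the sum is 249, we need 62k ≤ 249, i.e. k ≤ 4.
k = 4 is achieved by 4 values at 62 and 5 at 0, total 248; add 1 to one value (staying below 62) to reach 249.

4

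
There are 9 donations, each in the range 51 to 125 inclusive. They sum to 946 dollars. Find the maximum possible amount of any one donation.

125

To make one donation as large as possible, make the other 8 as small as possible.
The other 8 contribute at least 8 × 51 = 408, leaving at most 946 − 408 = 538.
But each donation is capped at 125, so the maximum is 125.
Achievable: one at 125 and the other 8 totalling 821, which fits since 8 × 51 ≤ 821 ≤ 8 × 125.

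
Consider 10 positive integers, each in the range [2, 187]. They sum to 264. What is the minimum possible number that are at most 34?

Let j be the number exceeding 34. Then the total is ≥ 35·j + 2·(10 − j) = 20 + 33j.
So 33j ≤ 244 and j ≤ 7; hence at least 10 − 7 = 3 are ≤ 34.
Exactly 3 works: 3 values at 2 and 7 at 35 total 251; raise one of the low values by 13 (still ≤ 34) to hit 264.

3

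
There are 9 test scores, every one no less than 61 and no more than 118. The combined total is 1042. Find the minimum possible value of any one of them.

98

Minimizing one value means maximizing the remaining 8.
The other 8 contribute at most 8 × 118 = 944, leaving at least 1042 − 944 = 98.
Since 98 ≥ 61, this is achievable: one at 98 and 8 at 118.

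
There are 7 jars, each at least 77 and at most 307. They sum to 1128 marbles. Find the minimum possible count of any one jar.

77

To make one jar as small as possible, make the other 6 as large as possible.
The other 6 can take up 6 × 307 = 1842 ≥ 1128 − 77, so one jar can sit at its floor of 77.
Achievable: one at 77 and the other 6 totalling 1051, which fits since 6 × 77 ≤ 1051 ≤ 6 × 307.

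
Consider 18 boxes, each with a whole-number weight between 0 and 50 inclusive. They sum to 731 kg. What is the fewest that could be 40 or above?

Suppose at most 18 − j of them reach 40; then j values are ≤ 39 and the rest ≤ 50.
The total is then ≤ 39·j + 50·(18 − j) = 900 − 11j. For this to be ≥ 731 we need j ≤ 15, so at least 18 − 15 = 3 must reach 40.
Exactly 3 works: 3 values at 50 and 15 at 39 total 735; lower one of the high values by 4 (still ≥ 40) to hit 731.

3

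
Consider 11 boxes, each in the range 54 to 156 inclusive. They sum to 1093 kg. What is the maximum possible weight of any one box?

Maximizing one value means minimizing the remaining 10.
The other 10 contribute at least 10 × 54 = 540, leaving at most 1093 − 540 = 553.
But each box is capped at 156, so the maximum is 156.
Achievable: one at 156 and the other 10 totalling 937, which fits since 10 × 54 ≤ 937 ≤ 10 × 156.

156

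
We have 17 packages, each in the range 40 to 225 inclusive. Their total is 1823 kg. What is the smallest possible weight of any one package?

Minimizing one value means maximizing the remaining 16.
The other 16 can take up 16 × 225 = 3600 ≥ 1823 − 40, so one package can sit at its floor of 40.
Achievable: one at 40 and the other 16 totalling 1783, which fits since 16 × 40 ≤ 1783 ≤ 16 × 225.

40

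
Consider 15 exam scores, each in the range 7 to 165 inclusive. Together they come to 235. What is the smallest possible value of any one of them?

To make one score as small as possible, make the other 14 as large as possible.
The other 14 can take up 14 × 165 = 2310 ≥ 235 − 7, so one score can sit at its floor of 7.
Achievable: one at 7 and the other 14 totalling 228, which fits since 14 × 7 ≤ 228 ≤ 14 × 165.

7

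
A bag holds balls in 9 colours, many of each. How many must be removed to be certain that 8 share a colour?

64

You could draw 7 of every colour without reaching 8 of any — 63 in all.
One more forces 8 of some colour, so 63 + 1 = 64.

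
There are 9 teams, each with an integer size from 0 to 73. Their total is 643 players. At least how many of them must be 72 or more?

Each value short of 72 is at most 71, costing at least 73 − 71 = 2 against the maximum total of 657.
We can afford to lose at most 657 − 643 = 14, so at most ⌊14/2⌋ = 7 fall short, and at least 2 are ≥ 72.
Exactly 2 works: 2 values at 73 and 7 at 71 total 643.

2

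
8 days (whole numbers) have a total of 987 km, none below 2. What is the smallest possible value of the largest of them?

124

Some value must be at least ⌈987/8⌉ = 124, since 8 × 123 = 984 < 987.
Taking 5 copies of 123 and 3 copies of 124 gives exactly 987, so 124 is attained.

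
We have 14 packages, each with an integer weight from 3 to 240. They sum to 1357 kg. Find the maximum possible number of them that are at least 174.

7

If k of the values are ≥ 174, the total is ≥ 174k + 3(14 − k).
Setting 174k + 3(14 − k) ≤ 1357 gives 171k ≤ 1315, so k ≤ 7.
k = 7 is achieved by 7 values at 174 and 7 at 3, total 1239; add 118 to one value (staying below 174) to reach 1357.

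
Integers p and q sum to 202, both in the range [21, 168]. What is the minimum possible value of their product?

For a fixed sum, pq is smallest when p and q are as far apart as possible.
The extreme feasible split is p = 34, q = 168, giving pq = 5712.

5712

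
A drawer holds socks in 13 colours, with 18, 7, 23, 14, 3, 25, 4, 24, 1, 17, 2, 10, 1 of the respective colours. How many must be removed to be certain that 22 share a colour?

In the worst case you take as many as possible of each colour without reaching 22: 18 + 7 + 21 + 14 + 3 + 21 + 4 + 21 + 1 + 17 + 2 + 10 + 1 = 140.
The next one must give 22 of some colour, so 140 + 1 = 141.

141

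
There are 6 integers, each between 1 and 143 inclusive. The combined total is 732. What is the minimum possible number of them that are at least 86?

Each value short of 86 is at most 85, costing at least 143 − 85 = 58 against the maximum total of 858.
We can afford to lose at most 858 − 732 = 126, so at most ⌊126/58⌋ = 2 fall short, and at least 4 are ≥ 86.
Exactly 4 works: 4 values at 143 and 2 at 85 total 742; lower one of the high values by 10 (still ≥ 86) to hit 732.

4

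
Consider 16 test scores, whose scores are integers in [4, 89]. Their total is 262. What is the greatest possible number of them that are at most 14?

15

Each value at 14 or below falls at least 89 − 14 = 75 short of the ceiling 89.
The ceiling total is 16 × 89 = 1424, and we need 262, so at most ⌊(1424 − 262)/75⌋ = 15 can be that low.
k = 15 is achieved by 15 values at 14 and 1 at 89, total 299; lower one of the 89's by 37 (still > 14) to reach 262.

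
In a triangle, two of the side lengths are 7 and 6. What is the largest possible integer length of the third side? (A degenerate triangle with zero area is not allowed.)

The third side must be less than 7 + 6 = 13.
The largest integer below 13 is 12.

12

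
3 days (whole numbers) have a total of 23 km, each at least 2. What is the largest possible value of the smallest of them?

The average is 23/3 < 8, so some value is ≤ 7.
Achievable: 1 of them at 7 and 2 at 8 total 23.

7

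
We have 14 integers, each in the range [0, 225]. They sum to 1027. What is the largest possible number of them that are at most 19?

10

Suppose k of them are at most 19. Those contribute at most 19 each and the rest at most 225 each.
So the total is at most 19k + 225(14 − k) = 3150 − 206k. This must still be ≥ 1027, so k ≤ 10.
k = 10 is achieved by 10 values at 19 and 4 at 225, total 1090; lower one of the 225's by 63 (still > 19) to reach 1027.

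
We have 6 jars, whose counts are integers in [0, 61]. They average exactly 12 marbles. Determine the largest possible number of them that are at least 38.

The total is 6 × 12 = 72.
If k of the values are ≥ 38, the total is ≥ 38k + 0(6 − k).
Setting 38k + 0(6 − k) ≤ 72 gives 38k ≤ 72, so k ≤ 1.
k = 1 is achieved by 1 value at 38 and 5 at 0, total 38; add 34 to one value (staying below 38) to reach 72.

1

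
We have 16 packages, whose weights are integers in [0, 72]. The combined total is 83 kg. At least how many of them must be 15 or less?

Let j be the number exceeding 15. Then the total is ≥ 16·j + 0·(16 − j) = 0 + 16j.
So 16j ≤ 83 and j ≤ 5; hence at least 16 − 5 = 11 are ≤ 15.
Exactly 11 works: 11 values at 0 and 5 at 16 total 80; raise one of the low values by 3 (still ≤ 15) to hit 83.

11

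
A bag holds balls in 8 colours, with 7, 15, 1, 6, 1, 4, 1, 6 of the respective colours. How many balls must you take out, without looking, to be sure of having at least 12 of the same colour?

In the worst case you take as many as possible of each colour without reaching 12: 7 + 11 + 1 + 6 + 1 + 4 + 1 + 6 = 37.
The next one must give 12 of some colour, so 37 + 1 = 38.

38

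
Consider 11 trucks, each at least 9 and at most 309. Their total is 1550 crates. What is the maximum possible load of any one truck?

To make one truck as large as possible, make the other 10 as small as possible.
The other 10 contribute at least 10 × 9 = 90, leaving at most 1550 − 90 = 1460.
But each truck is capped at 309, so the maximum is 309.
Achievable: one at 309 and the other 10 totalling 1241, which fits since 10 × 9 ≤ 1241 ≤ 10 × 309.

309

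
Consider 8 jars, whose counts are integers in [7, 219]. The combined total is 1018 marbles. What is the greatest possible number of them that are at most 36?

4

Each value at 36 or below falls at least 219 − 36 = 183 short of the ceiling 219.
The ceiling total is 8 × 219 = 1752, and we need 1018, so at most ⌊(1752 − 1018)/183⌋ = 4 can be that low.
k = 4 is achieved by 4 values at 36 and 4 at 219, total 1020; lower one of the 219's by 2 (still > 36) to reach 1018.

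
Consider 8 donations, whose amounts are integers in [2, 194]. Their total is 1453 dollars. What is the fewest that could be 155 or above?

Each value short of 155 is at most 154, costing at least 194 − 154 = 40 against the maximum total of 1552.
We can afford to lose at most 1552 − 1453 = 99, so at most ⌊99/40⌋ = 2 fall short, and at least 6 are ≥ 155.
Exactly 6 works: 6 values at 194 and 2 at 154 total 1472; lower one of the high values by 19 (still ≥ 155) to hit 1453.

6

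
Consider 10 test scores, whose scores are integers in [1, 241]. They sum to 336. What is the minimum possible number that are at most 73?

Each value above 73 is at least 74, contributing at least 74 − 1 = 73 above the floor 1.
The sum exceeds the floor total 10 by 326, so at most ⌊326/73⌋ = 4 exceed 73, and at least 6 are ≤ 73.
Exactly 6 works: 6 values at 1 and 4 at 74 total 302; raise one of the low values by 34 (still ≤ 73) to hit 336.

6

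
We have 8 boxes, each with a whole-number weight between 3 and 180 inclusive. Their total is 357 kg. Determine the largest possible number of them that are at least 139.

2

If k of the values are ≥ 139, the total is ≥ 139k + 3(8 − k).
Setting 139k + 3(8 − k) ≤ 357 gives 136k ≤ 333, so k ≤ 2.
k = 2 is achieved by 2 values at 139 and 6 at 3, total 296; add 61 to one value (staying below 139) to reach 357.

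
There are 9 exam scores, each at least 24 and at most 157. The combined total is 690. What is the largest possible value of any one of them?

To make one score as large as possible, make the other 8 as small as possible.
The other 8 contribute at least 8 × 24 = 192, leaving at most 690 − 192 = 498.
But each score is capped at 157, so the maximum is 157.
Achievable: one at 157 and the other 8 totalling 533, which fits since 8 × 24 ≤ 533 ≤ 8 × 157.

157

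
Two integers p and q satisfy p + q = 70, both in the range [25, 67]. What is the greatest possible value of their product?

pq = p(70 − p) is maximized when p is as near 70/2 as the bounds allow.
Taking p = 35 and q = 35 (both in [25, 67]) gives pq = 1225.

1225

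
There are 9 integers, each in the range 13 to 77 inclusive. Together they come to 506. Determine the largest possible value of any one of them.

77

Maximizing one value means minimizing the remaining 8.
The other 8 contribute at least 8 × 13 = 104, leaving at most 506 − 104 = 402.
But each integer is capped at 77, so the maximum is 77.
Achievable: one at 77 and the other 8 totalling 429, which fits since 8 × 13 ≤ 429 ≤ 8 × 77.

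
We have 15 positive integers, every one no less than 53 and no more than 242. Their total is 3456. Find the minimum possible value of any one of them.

Minimizing one value means maximizing the remaining 14.
The other 14 contribute at most 14 × 242 = 3388, leaving at least 3456 − 3388 = 68.
Since 68 ≥ 53, this is achievable: one at 68 and 14 at 242.

68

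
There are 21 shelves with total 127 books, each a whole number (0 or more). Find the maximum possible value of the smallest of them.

The average is 127/21 < 7, so some value is ≤ 6.
Taking 20 copies of 6 and 1 copy of 7 gives exactly 127, so 6 is attained.

6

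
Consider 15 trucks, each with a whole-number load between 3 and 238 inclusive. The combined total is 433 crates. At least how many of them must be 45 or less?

6

Each value above 45 is at least 46, contributing at least 46 − 3 = 43 above the floor 3.
The sum exceeds the floor total 45 by 388, so at most ⌊388/43⌋ = 9 exceed 45, and at least 6 are ≤ 45.
Exactly 6 works: 6 values at 3 and 9 at 46 total 432; raise one of the low values by 1 (still ≤ 45) to hit 433.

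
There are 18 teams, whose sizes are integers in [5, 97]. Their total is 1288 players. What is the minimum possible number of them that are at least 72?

If only k of them are at least 72, the other 18 − k are at most 71, so the total is at most k·97 + (18 − k)·71.
This must reach 1288, so k·97 + (18 − k)·71 ≥ 1288, giving k ≥ 1.
Exactly 1 works: 1 value at 97 and 17 at 71 total 1304; lower one of the high values by 16 (still ≥ 72) to hit 1288.

1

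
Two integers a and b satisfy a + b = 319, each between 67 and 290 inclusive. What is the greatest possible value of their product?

25440

ab = a(319 − a) is maximized when a is as near 319/2 as the bounds allow.
Taking a = 159 and b = 160 (both in [67, 290]) gives ab = 25440.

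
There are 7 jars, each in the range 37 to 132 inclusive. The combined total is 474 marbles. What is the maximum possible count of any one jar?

To make one jar as large as possible, make the other 6 as small as possible.
The other 6 contribute at least 6 × 37 = 222, leaving at most 474 − 222 = 252.
But each jar is capped at 132, so the maximum is 132.
Achievable: one at 132 and the other 6 totalling 342, which fits since 6 × 37 ≤ 342 ≤ 6 × 132.

132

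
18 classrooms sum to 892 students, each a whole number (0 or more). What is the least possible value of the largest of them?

If every one of the 18 were at most 49, the total would be at most 18 × 49 = 882 < 892.
Taking 8 copies of 49 and 10 copies of 50 gives exactly 892, so 50 is attained.

50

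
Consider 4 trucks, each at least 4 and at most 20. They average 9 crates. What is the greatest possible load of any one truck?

20

Maximizing one value means minimizing the remaining 3.
The total is 4 × 9 = 36.
The other 3 contribute at least 3 × 4 = 12, leaving at most 36 − 12 = 24.
But each truck is capped at 20, so the maximum is 20.
Achievable: one at 20 and the other 3 totalling 16, which fits since 3 × 4 ≤ 16 ≤ 3 × 20.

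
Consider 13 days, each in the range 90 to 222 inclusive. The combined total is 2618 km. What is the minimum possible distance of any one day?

90

To make one day as small as possible, make the other 12 as large as possible.
The other 12 can take up 12 × 222 = 2664 ≥ 2618 − 90, so one day can sit at its floor of 90.
Achievable: one at 90 and the other 12 totalling 2528, which fits since 12 × 90 ≤ 2528 ≤ 12 × 222.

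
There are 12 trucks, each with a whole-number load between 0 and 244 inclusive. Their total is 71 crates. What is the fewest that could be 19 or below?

Let j be the number exceeding 19. Then the total is ≥ 20·j + 0·(12 − j) = 0 + 20j.
So 20j ≤ 71 and j ≤ 3; hence at least 12 − 3 = 9 are ≤ 19.
Exactly 9 works: 9 values at 0 and 3 at 20 total 60; raise one of the low values by 11 (still ≤ 19) to hit 71.

9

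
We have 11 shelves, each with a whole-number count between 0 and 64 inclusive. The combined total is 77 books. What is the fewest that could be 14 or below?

If only k of them are at most 14, the other 11 − k are at least 15, so the total is at least (11 − k)·15 + k·0.
This is ≤ 77, so (11 − k)·15 + 0k ≤ 77, which gives k ≥ 6.
Exactly 6 works: 6 values at 0 and 5 at 15 total 75; raise one of the low values by 2 (still ≤ 14) to hit 77.

6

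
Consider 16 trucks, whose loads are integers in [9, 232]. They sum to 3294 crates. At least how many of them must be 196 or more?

5

Suppose at most 16 − j of them reach 196; then j values are ≤ 195 and the rest ≤ 232.
The total is then ≤ 195·j + 232·(16 − j) = 3712 − 37j. For this to be ≥ 3294 we need j ≤ 11, so at least 16 − 11 = 5 must reach 196.
Exactly 5 works: 5 values at 232 and 11 at 195 total 3305; lower one of the high values by 11 (still ≥ 196) to hit 3294.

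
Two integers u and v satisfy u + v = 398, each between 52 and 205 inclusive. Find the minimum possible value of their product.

39565

uv = u(398 − u) is concave in u, so over [193, 205] it is minimized at an endpoint.
At the endpoint u = 193, v = 398 − 193 = 205, so uv = 193 × 205 = 39565.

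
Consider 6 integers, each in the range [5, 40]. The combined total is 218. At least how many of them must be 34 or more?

Each value short of 34 is at most 33, costing at least 40 − 33 = 7 against the maximum total of 240.
We can afford to lose at most 240 − 218 = 22, so at most ⌊22/7⌋ = 3 fall short, and at least 3 are ≥ 34.
Exactly 3 works: 3 values at 40 and 3 at 33 total 219; lower one of the high values by 1 (still ≥ 34) to hit 218.

3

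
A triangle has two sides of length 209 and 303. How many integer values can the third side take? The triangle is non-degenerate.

417

The triangle inequality gives |209 − 303| < c < 209 + 303, i.e. 94 < c < 512.
So c can be any integer from 95 to 511: 417 values.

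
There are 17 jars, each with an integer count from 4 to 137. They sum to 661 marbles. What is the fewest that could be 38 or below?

1

If only k of them are at most 38, the other 17 − k are at least 39, so the total is at least (17 − k)·39 + k·4.
This is ≤ 661, so (17 − k)·39 + 4k ≤ 661, which gives k ≥ 1.
Exactly 1 works: 1 value at 4 and 16 at 39 total 628; raise one of the low values by 33 (still ≤ 38) to hit 661.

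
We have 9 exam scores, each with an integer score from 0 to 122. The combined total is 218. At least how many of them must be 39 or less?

4

If only k of them are at most 39, the other 9 − k are at least 40, so the total is at least (9 − k)·40 + k·0.
This is ≤ 218, so (9 − k)·40 + 0k ≤ 218, which gives k ≥ 4.
Exactly 4 works: 4 values at 0 and 5 at 40 total 200; raise one of the low values by 18 (still ≤ 39) to hit 218.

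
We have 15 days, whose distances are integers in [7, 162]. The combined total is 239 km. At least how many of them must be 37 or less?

11

Let j be the number exceeding 37. Then the total is ≥ 38·j + 7·(15 − j) = 105 + 31j.
So 31j ≤ 134 and j ≤ 4; hence at least 15 − 4 = 11 are ≤ 37.
Exactly 11 works: 11 values at 7 and 4 at 38 total 229; raise one of the low values by 10 (still ≤ 37) to hit 239.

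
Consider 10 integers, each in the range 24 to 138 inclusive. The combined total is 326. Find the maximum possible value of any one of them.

110

Maximizing one value means minimizing the remaining 9.
The other 9 contribute at least 9 × 24 = 216, leaving at most 326 − 216 = 110.
Since 110 ≤ 138, this is achievable: one at 110 and 9 at 24.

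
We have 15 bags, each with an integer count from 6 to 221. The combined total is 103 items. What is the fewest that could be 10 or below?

13

If only k of them are at most 10, the other 15 − k are at least 11, so the total is at least (15 − k)·11 + k·6.
This is ≤ 103, so (15 − k)·11 + 6k ≤ 103, which gives k ≥ 13.
Exactly 13 works: 13 values at 6 and 2 at 11 total 100; raise one of the low values by 3 (still ≤ 10) to hit 103.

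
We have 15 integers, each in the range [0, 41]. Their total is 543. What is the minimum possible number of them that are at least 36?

Suppose at most 15 − j of them reach 36; then j values are ≤ 35 and the rest ≤ 41.
The total is then ≤ 35·j + 41·(15 − j) = 615 − 6j. For this to be ≥ 543 we need j ≤ 12, so at least 15 − 12 = 3 must reach 36.
Exactly 3 works: 3 values at 41 and 12 at 35 total 543.

3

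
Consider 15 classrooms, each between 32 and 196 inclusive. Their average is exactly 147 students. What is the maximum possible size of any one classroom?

196

Maximizing one value means minimizing the remaining 14.
The total is 15 × 147 = 2205.
The other 14 contribute at least 14 × 32 = 448, leaving at most 2205 − 448 = 1757.
But each classroom is capped at 196, so the maximum is 196.
Achievable: one at 196 and the other 14 totalling 2009, which fits since 14 × 32 ≤ 2009 ≤ 14 × 196.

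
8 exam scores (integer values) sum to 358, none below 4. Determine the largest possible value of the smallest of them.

44

The average is 358/8 < 45, so some value is ≤ 44.
Equality holds with 2 values of 44 and 6 values of 45.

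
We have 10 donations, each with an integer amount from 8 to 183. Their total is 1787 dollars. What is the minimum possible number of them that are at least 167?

Each value short of 167 is at most 166, costing at least 183 − 166 = 17 against the maximum total of 1830.
We can afford to lose at most 1830 − 1787 = 43, so at most ⌊43/17⌋ = 2 fall short, and at least 8 are ≥ 167.
Exactly 8 works: 8 values at 183 and 2 at 166 total 1796; lower one of the high values by 9 (still ≥ 167) to hit 1787.

8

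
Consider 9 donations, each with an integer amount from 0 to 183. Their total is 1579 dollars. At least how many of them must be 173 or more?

If only k of them are at least 173, the other 9 − k are at most 172, so the total is at most k·183 + (9 − k)·172.
This must reach 1579, so k·183 + (9 − k)·172 ≥ 1579, giving k ≥ 3.
Exactly 3 works: 3 values at 183 and 6 at 172 total 1581; lower one of the high values by 2 (still ≥ 173) to hit 1579.

3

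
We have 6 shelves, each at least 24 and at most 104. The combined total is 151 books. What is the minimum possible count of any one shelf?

24

Minimizing one value means maximizing the remaining 5.
The other 5 can take up 5 × 104 = 520 ≥ 151 − 24, so one shelf can sit at its floor of 24.
Achievable: one at 24 and the other 5 totalling 127, which fits since 5 × 24 ≤ 127 ≤ 5 × 104.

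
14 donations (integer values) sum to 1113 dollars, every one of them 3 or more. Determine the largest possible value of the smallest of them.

If every one of the 14 were at least 80, the total would be at least 14 × 80 = 1120 > 1113.
Equality holds with 7 values of 79 and 7 values of 80.

79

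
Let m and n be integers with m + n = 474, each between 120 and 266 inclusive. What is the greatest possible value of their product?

With m + n fixed, mn peaks when the two are closest together.
Taking m = 237 and n = 237 (both in [120, 266]) gives mn = 56169.

56169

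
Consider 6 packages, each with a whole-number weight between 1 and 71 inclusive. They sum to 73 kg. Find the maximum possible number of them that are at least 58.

1

With k values at 58 or above and the rest at least 1, the sum is at least 6 + 57k.
Since the sum is 73, we need 57k ≤ 67, i.e. k ≤ 1.
k = 1 is achieved by 1 value at 58 and 5 at 1, total 63; add 10 to one value (staying below 58) to reach 73.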